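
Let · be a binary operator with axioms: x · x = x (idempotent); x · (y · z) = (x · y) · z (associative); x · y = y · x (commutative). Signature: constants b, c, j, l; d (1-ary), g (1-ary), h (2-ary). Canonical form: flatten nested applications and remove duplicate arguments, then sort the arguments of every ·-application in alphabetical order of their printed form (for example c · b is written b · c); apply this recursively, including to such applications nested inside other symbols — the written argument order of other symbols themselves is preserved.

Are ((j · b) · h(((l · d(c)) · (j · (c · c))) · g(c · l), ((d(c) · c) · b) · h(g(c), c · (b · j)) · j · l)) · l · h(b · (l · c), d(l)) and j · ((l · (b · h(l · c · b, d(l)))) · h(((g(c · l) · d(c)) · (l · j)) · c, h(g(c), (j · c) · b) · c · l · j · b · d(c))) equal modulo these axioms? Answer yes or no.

Answer: yes — both canonical forms are b · h(b · c · l, d(l)) · h(c · d(c) · g(c · l) · j · l, b · c · d(c) · h(g(c), b · c · j) · j · l) · j · l

Derivation:
Left:  ((j · b) · h(((l · d(c)) · (j · (c · c))) · g(c · l), ((d(c) · c) · b) · h(g(c), c · (b · j)) · j · l)) · l · h(b · (l · c), d(l))
  Un-nest:  j · b · h(((l · d(c)) · (j · (c · c))) · g(c · l), ((d(c) · c) · b) · h(g(c), c · (b · j)) · j · l) · l · h(b · (l · c), d(l))
  Canonicalize subterm:  h(((l · d(c)) · (j · (c · c))) · g(c · l), ((d(c) · c) · b) · h(g(c), c · (b · j)) · j · l)  →  h(c · d(c) · g(c · l) · j · l, b · c · d(c) · h(g(c), b · c · j) · j · l)
  Canonicalize subterm:  h(b · (l · c), d(l))  →  h(b · c · l, d(l))
  Sort arguments:  b · h(b · c · l, d(l)) · h(c · d(c) · g(c · l) · j · l, b · c · d(c) · h(g(c), b · c · j) · j · l) · j · l
Right:  j · ((l · (b · h(l · c · b, d(l)))) · h(((g(c · l) · d(c)) · (l · j)) · c, h(g(c), (j · c) · b) · c · l · j · b · d(c)))
  Merge nested applications:  j · l · b · h(l · c · b, d(l)) · h(((g(c · l) · d(c)) · (l · j)) · c, h(g(c), (j · c) · b) · c · l · j · b · d(c))
  Simplify inside:  h(l · c · b, d(l))  →  h(b · c · l, d(l))
  Canonicalize subterm:  h(((g(c · l) · d(c)) · (l · j)) · c, h(g(c), (j · c) · b) · c · l · j · b · d(c))  →  h(c · d(c) · g(c · l) · j · l, b · c · d(c) · h(g(c), b · c · j) · j · l)
  Sort arguments:  b · h(b · c · l, d(l)) · h(c · d(c) · g(c · l) · j · l, b · c · d(c) · h(g(c), b · c · j) · j · l) · j · l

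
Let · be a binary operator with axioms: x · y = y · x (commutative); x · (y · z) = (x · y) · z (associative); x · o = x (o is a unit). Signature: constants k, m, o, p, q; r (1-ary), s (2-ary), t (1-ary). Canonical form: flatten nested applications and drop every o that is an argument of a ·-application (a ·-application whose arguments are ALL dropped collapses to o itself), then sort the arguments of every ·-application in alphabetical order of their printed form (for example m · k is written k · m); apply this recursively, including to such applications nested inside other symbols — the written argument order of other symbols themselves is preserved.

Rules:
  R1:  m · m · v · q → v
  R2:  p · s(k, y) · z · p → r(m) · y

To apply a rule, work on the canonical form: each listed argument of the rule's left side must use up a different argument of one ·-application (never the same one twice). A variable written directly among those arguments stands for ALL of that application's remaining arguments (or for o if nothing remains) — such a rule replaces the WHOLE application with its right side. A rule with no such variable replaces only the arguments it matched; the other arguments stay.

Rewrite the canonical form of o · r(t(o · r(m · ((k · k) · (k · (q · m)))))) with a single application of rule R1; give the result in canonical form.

Canonical form:  r(t(r(k · k · k · m · m · q)))
R1 matches:  uses m, m, q;  v := k · k · k
The variable takes the whole remainder — replace the entire application.
New term:  r(t(r(k · k · k)))

Answer: r(t(r(k · k · k)))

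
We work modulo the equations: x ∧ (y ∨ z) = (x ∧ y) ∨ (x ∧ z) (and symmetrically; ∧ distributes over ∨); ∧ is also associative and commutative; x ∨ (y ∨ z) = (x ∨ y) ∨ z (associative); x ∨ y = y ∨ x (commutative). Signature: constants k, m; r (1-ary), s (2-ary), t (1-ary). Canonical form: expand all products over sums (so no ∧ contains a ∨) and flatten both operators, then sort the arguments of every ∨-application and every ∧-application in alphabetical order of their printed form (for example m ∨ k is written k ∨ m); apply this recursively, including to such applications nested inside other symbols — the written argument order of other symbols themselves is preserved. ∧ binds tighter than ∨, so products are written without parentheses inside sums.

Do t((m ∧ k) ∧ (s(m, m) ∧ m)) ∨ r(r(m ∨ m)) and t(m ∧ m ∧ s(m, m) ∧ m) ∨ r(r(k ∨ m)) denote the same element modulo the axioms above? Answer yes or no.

Left:  t((m ∧ k) ∧ (s(m, m) ∧ m)) ∨ r(r(m ∨ m))
  Merge nested applications:  t(k ∧ m ∧ m ∧ s(m, m)) ∨ r(r(m ∨ m))
  Order the arguments:  r(r(m ∨ m)) ∨ t(k ∧ m ∧ m ∧ s(m, m))
Right:  t(m ∧ m ∧ s(m, m) ∧ m) ∨ r(r(k ∨ m))
  Merge nested applications:  t(m ∧ m ∧ m ∧ s(m, m)) ∨ r(r(k ∨ m))
  Sort arguments:  r(r(k ∨ m)) ∨ t(m ∧ m ∧ m ∧ s(m, m))

Answer: no — r(r(m ∨ m)) ∨ t(k ∧ m ∧ m ∧ s(m, m)) vs r(r(k ∨ m)) ∨ t(m ∧ m ∧ m ∧ s(m, m))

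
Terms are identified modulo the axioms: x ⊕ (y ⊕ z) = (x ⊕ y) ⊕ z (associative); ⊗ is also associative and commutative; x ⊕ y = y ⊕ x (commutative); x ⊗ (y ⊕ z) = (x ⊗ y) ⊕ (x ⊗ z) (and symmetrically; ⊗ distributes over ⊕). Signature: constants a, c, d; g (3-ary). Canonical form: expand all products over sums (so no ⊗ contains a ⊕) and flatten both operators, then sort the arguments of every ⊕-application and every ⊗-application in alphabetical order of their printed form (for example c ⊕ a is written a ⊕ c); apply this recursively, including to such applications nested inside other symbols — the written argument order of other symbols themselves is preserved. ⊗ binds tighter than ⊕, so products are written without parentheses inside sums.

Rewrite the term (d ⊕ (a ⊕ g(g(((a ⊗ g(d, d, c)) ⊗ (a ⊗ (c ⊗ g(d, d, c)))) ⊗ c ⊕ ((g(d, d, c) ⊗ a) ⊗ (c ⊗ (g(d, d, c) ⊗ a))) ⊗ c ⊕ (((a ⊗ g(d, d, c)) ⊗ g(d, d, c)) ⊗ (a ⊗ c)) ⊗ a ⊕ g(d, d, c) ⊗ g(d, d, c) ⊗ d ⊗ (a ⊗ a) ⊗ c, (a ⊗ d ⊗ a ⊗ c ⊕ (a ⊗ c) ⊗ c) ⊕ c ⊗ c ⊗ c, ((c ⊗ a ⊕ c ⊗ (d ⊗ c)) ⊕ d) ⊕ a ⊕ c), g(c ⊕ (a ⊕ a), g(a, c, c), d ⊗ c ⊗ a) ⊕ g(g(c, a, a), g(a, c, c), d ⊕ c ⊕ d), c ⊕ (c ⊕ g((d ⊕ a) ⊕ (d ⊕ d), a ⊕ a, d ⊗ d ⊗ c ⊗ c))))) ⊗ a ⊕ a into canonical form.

Distribute:  a ⊗ d ⊕ a ⊗ a ⊕ a ⊗ g(g(a ⊗ a ⊗ a ⊗ c ⊗ g(d, d, c) ⊗ g(d, d, c) ⊕ a ⊗ a ⊗ c ⊗ c ⊗ g(d, d, c) ⊗ g(d, d, c) ⊕ a ⊗ a ⊗ c ⊗ c ⊗ g(d, d, c) ⊗ g(d, d, c) ⊕ a ⊗ a ⊗ c ⊗ d ⊗ g(d, d, c) ⊗ g(d, d, c), a ⊗ a ⊗ c ⊗ d ⊕ a ⊗ c ⊗ c ⊕ c ⊗ c ⊗ c, a ⊕ a ⊗ c ⊕ c ⊕ c ⊗ c ⊗ d ⊕ d), g(a ⊕ a ⊕ c, g(a, c, c), a ⊗ c ⊗ d) ⊕ g(g(c, a, a), g(a, c, c), c ⊕ d ⊕ d), c ⊕ c ⊕ g(a ⊕ d ⊕ d ⊕ d, a ⊕ a, c ⊗ c ⊗ d ⊗ d)) ⊕ a
Sort arguments:  a ⊕ a ⊗ a ⊕ a ⊗ d ⊕ a ⊗ g(g(a ⊗ a ⊗ a ⊗ c ⊗ g(d, d, c) ⊗ g(d, d, c) ⊕ a ⊗ a ⊗ c ⊗ c ⊗ g(d, d, c) ⊗ g(d, d, c) ⊕ a ⊗ a ⊗ c ⊗ c ⊗ g(d, d, c) ⊗ g(d, d, c) ⊕ a ⊗ a ⊗ c ⊗ d ⊗ g(d, d, c) ⊗ g(d, d, c), a ⊗ a ⊗ c ⊗ d ⊕ a ⊗ c ⊗ c ⊕ c ⊗ c ⊗ c, a ⊕ a ⊗ c ⊕ c ⊕ c ⊗ c ⊗ d ⊕ d), g(a ⊕ a ⊕ c, g(a, c, c), a ⊗ c ⊗ d) ⊕ g(g(c, a, a), g(a, c, c), c ⊕ d ⊕ d), c ⊕ c ⊕ g(a ⊕ d ⊕ d ⊕ d, a ⊕ a, c ⊗ c ⊗ d ⊗ d))

Answer: a ⊕ a ⊗ a ⊕ a ⊗ d ⊕ a ⊗ g(g(a ⊗ a ⊗ a ⊗ c ⊗ g(d, d, c) ⊗ g(d, d, c) ⊕ a ⊗ a ⊗ c ⊗ c ⊗ g(d, d, c) ⊗ g(d, d, c) ⊕ a ⊗ a ⊗ c ⊗ c ⊗ g(d, d, c) ⊗ g(d, d, c) ⊕ a ⊗ a ⊗ c ⊗ d ⊗ g(d, d, c) ⊗ g(d, d, c), a ⊗ a ⊗ c ⊗ d ⊕ a ⊗ c ⊗ c ⊕ c ⊗ c ⊗ c, a ⊕ a ⊗ c ⊕ c ⊕ c ⊗ c ⊗ d ⊕ d), g(a ⊕ a ⊕ c, g(a, c, c), a ⊗ c ⊗ d) ⊕ g(g(c, a, a), g(a, c, c), c ⊕ d ⊕ d), c ⊕ c ⊕ g(a ⊕ d ⊕ d ⊕ d, a ⊕ a, c ⊗ c ⊗ d ⊗ d))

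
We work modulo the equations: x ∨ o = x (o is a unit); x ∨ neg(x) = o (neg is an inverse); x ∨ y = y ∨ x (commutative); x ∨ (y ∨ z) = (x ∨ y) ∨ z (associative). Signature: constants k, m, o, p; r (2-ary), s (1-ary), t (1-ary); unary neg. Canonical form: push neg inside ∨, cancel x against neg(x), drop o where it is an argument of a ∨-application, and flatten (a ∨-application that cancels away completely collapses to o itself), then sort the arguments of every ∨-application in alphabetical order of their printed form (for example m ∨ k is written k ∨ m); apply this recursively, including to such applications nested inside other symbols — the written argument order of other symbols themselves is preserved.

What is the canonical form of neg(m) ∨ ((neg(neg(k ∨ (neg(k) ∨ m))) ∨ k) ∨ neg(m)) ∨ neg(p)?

Push neg inside:  distribute neg over ∨ and collapse double neg
Collect:  neg(m) ∨ k ∨ neg(p)
Sort arguments:  k ∨ neg(m) ∨ neg(p)

Answer: k ∨ neg(m) ∨ neg(p)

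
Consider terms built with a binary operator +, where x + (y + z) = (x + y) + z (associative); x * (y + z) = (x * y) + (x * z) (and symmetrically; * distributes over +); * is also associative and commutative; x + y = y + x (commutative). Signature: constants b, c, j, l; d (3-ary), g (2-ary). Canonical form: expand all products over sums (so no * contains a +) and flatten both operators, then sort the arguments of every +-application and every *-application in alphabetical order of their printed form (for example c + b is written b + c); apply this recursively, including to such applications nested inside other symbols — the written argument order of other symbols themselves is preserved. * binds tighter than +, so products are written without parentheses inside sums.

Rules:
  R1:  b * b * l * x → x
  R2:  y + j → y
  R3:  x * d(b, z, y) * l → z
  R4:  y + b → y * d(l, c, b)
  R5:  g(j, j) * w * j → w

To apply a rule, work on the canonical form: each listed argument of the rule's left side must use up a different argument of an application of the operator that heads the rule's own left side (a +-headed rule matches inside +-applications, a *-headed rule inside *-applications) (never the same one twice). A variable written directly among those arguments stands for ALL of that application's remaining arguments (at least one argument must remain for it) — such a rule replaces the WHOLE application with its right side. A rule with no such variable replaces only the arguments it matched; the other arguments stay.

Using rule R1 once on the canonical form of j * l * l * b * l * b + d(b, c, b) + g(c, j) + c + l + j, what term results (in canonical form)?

Answer: c + d(b, c, b) + g(c, j) + j + j * l * l + l

Derivation:
Canonical form:  b * b * j * l * l * l + c + d(b, c, b) + g(c, j) + j + l
Match R1:  consume b, b, l;  x := j * l * l
The extension variable absorbs all remaining arguments, so the whole application is rewritten.
New term:  c + d(b, c, b) + g(c, j) + j + j * l * l + l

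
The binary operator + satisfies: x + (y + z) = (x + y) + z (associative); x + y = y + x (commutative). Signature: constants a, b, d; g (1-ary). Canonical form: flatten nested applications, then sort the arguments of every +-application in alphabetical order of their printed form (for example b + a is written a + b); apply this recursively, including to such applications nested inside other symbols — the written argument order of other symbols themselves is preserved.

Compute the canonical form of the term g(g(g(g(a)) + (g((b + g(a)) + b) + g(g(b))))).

Work inside:  g(g(a)) + (g((b + g(a)) + b) + g(g(b)))
Un-nest:  g(g(a)) + g((b + g(a)) + b) + g(g(b))
Simplify inside:  g((b + g(a)) + b)  →  g(b + b + g(a))
Order the arguments:  g(b + b + g(a)) + g(g(a)) + g(g(b))
Rebuild:  g(g(g(b + b + g(a)) + g(g(a)) + g(g(b))))

Answer: g(g(g(b + b + g(a)) + g(g(a)) + g(g(b))))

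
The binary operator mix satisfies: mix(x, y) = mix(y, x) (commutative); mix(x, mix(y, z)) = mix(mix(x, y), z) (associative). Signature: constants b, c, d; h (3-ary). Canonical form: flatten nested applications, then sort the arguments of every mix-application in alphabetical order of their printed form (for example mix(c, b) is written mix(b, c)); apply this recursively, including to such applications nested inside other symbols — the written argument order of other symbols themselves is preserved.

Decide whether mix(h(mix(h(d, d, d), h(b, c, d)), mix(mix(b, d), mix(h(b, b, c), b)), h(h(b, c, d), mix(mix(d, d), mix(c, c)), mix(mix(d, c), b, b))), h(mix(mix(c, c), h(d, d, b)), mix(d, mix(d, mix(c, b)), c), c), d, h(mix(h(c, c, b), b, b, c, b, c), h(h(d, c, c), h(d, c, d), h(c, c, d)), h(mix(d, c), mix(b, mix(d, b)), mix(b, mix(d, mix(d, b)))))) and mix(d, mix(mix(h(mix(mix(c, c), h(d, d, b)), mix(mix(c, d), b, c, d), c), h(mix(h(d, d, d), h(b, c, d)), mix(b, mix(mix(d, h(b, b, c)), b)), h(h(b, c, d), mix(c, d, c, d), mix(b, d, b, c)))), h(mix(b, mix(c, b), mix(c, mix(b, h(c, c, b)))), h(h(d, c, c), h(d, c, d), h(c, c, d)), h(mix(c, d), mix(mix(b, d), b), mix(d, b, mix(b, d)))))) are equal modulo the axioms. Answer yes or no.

Answer: yes — both canonical forms are mix(d, h(mix(b, b, b, c, c, h(c, c, b)), h(h(d, c, c), h(d, c, d), h(c, c, d)), h(mix(c, d), mix(b, b, d), mix(b, b, d, d))), h(mix(c, c, h(d, d, b)), mix(b, c, c, d, d), c), h(mix(h(b, c, d), h(d, d, d)), mix(b, b, d, h(b, b, c)), h(h(b, c, d), mix(c, c, d, d), mix(b, b, c, d))))

Derivation:
Left:  mix(h(mix(h(d, d, d), h(b, c, d)), mix(mix(b, d), mix(h(b, b, c), b)), h(h(b, c, d), mix(mix(d, d), mix(c, c)), mix(mix(d, c), b, b))), h(mix(mix(c, c), h(d, d, b)), mix(d, mix(d, mix(c, b)), c), c), d, h(mix(h(c, c, b), b, b, c, b, c), h(h(d, c, c), h(d, c, d), h(c, c, d)), h(mix(d, c), mix(b, mix(d, b)), mix(b, mix(d, mix(d, b))))))
  Canonicalize subterm:  h(mix(h(d, d, d), h(b, c, d)), mix(mix(b, d), mix(h(b, b, c), b)), h(h(b, c, d), mix(mix(d, d), mix(c, c)), mix(mix(d, c), b, b)))  →  h(mix(h(b, c, d), h(d, d, d)), mix(b, b, d, h(b, b, c)), h(h(b, c, d), mix(c, c, d, d), mix(b, b, c, d)))
  Canonicalize subterm:  h(mix(mix(c, c), h(d, d, b)), mix(d, mix(d, mix(c, b)), c), c)  →  h(mix(c, c, h(d, d, b)), mix(b, c, c, d, d), c)
  Simplify inside:  h(mix(h(c, c, b), b, b, c, b, c), h(h(d, c, c), h(d, c, d), h(c, c, d)), h(mix(d, c), mix(b, mix(d, b)), mix(b, mix(d, mix(d, b)))))  →  h(mix(b, b, b, c, c, h(c, c, b)), h(h(d, c, c), h(d, c, d), h(c, c, d)), h(mix(c, d), mix(b, b, d), mix(b, b, d, d)))
  Sort:  mix(d, h(mix(b, b, b, c, c, h(c, c, b)), h(h(d, c, c), h(d, c, d), h(c, c, d)), h(mix(c, d), mix(b, b, d), mix(b, b, d, d))), h(mix(c, c, h(d, d, b)), mix(b, c, c, d, d), c), h(mix(h(b, c, d), h(d, d, d)), mix(b, b, d, h(b, b, c)), h(h(b, c, d), mix(c, c, d, d), mix(b, b, c, d))))
Right:  mix(d, mix(mix(h(mix(mix(c, c), h(d, d, b)), mix(mix(c, d), b, c, d), c), h(mix(h(d, d, d), h(b, c, d)), mix(b, mix(mix(d, h(b, b, c)), b)), h(h(b, c, d), mix(c, d, c, d), mix(b, d, b, c)))), h(mix(b, mix(c, b), mix(c, mix(b, h(c, c, b)))), h(h(d, c, c), h(d, c, d), h(c, c, d)), h(mix(c, d), mix(mix(b, d), b), mix(d, b, mix(b, d))))))
  Flatten:  mix(d, h(mix(mix(c, c), h(d, d, b)), mix(mix(c, d), b, c, d), c), h(mix(h(d, d, d), h(b, c, d)), mix(b, mix(mix(d, h(b, b, c)), b)), h(h(b, c, d), mix(c, d, c, d), mix(b, d, b, c))), h(mix(b, mix(c, b), mix(c, mix(b, h(c, c, b)))), h(h(d, c, c), h(d, c, d), h(c, c, d)), h(mix(c, d), mix(mix(b, d), b), mix(d, b, mix(b, d)))))
  Simplify inside:  h(mix(mix(c, c), h(d, d, b)), mix(mix(c, d), b, c, d), c)  →  h(mix(c, c, h(d, d, b)), mix(b, c, c, d, d), c)
  Simplify inside:  h(mix(h(d, d, d), h(b, c, d)), mix(b, mix(mix(d, h(b, b, c)), b)), h(h(b, c, d), mix(c, d, c, d), mix(b, d, b, c)))  →  h(mix(h(b, c, d), h(d, d, d)), mix(b, b, d, h(b, b, c)), h(h(b, c, d), mix(c, c, d, d), mix(b, b, c, d)))
  Simplify inside:  h(mix(b, mix(c, b), mix(c, mix(b, h(c, c, b)))), h(h(d, c, c), h(d, c, d), h(c, c, d)), h(mix(c, d), mix(mix(b, d), b), mix(d, b, mix(b, d))))  →  h(mix(b, b, b, c, c, h(c, c, b)), h(h(d, c, c), h(d, c, d), h(c, c, d)), h(mix(c, d), mix(b, b, d), mix(b, b, d, d)))
  Order the arguments:  mix(d, h(mix(b, b, b, c, c, h(c, c, b)), h(h(d, c, c), h(d, c, d), h(c, c, d)), h(mix(c, d), mix(b, b, d), mix(b, b, d, d))), h(mix(c, c, h(d, d, b)), mix(b, c, c, d, d), c), h(mix(h(b, c, d), h(d, d, d)), mix(b, b, d, h(b, b, c)), h(h(b, c, d), mix(c, c, d, d), mix(b, b, c, d))))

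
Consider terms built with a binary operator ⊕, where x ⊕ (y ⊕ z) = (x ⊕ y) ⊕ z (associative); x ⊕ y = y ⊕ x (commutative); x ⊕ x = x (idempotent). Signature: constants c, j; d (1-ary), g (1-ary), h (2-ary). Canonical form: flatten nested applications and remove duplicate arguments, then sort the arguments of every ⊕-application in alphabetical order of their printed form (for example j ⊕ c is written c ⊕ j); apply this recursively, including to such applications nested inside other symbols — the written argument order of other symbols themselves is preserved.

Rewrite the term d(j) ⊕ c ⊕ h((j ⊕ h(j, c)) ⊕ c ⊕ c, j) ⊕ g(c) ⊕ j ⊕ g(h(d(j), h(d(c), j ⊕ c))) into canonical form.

Simplify inside:  h((j ⊕ h(j, c)) ⊕ c ⊕ c, j)  →  h(c ⊕ h(j, c) ⊕ j, j)
Inside:  g(h(d(j), h(d(c), j ⊕ c)))  →  g(h(d(j), h(d(c), c ⊕ j)))
Sort arguments:  c ⊕ d(j) ⊕ g(c) ⊕ g(h(d(j), h(d(c), c ⊕ j))) ⊕ h(c ⊕ h(j, c) ⊕ j, j) ⊕ j

Answer: c ⊕ d(j) ⊕ g(c) ⊕ g(h(d(j), h(d(c), c ⊕ j))) ⊕ h(c ⊕ h(j, c) ⊕ j, j) ⊕ j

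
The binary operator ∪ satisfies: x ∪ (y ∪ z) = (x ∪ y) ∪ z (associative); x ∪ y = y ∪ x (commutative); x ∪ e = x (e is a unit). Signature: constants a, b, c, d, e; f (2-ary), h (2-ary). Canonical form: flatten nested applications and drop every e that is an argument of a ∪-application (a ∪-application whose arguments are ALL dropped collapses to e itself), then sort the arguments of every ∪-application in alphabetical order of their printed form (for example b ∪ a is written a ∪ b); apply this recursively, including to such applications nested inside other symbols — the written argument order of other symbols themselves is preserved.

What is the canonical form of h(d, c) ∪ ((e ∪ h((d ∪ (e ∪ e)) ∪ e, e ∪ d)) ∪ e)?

Un-nest:  h(d, c) ∪ e ∪ h((d ∪ (e ∪ e)) ∪ e, e ∪ d) ∪ e
Canonicalize subterm:  h((d ∪ (e ∪ e)) ∪ e, e ∪ d)  →  h(d, d)
Drop the unit:  drop e (×2)
Sort:  h(d, c) ∪ h(d, d)

Answer: h(d, c) ∪ h(d, d)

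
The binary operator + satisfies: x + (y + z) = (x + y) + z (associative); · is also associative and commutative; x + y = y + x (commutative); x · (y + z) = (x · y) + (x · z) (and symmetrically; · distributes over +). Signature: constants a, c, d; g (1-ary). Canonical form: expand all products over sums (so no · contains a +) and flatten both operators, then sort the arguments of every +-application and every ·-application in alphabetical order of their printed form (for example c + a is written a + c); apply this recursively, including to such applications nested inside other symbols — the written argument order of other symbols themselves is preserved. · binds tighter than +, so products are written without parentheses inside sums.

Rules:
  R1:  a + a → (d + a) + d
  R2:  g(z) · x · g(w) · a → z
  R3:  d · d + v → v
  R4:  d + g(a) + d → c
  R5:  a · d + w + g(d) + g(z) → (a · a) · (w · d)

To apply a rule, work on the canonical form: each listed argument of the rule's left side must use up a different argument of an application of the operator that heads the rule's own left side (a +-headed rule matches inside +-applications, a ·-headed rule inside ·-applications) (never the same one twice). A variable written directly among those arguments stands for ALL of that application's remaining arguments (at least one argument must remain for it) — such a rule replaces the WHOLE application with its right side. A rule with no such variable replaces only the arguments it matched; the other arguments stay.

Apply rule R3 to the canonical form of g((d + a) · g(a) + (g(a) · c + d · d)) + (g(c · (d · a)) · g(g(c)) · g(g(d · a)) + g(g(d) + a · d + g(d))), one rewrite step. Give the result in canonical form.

Answer: g(a · c · d) · g(g(a · d)) · g(g(c)) + g(a · d + g(d) + g(d)) + g(a · g(a) + c · g(a) + d · g(a))

Derivation:
Canonical form:  g(a · c · d) · g(g(a · d)) · g(g(c)) + g(a · d + g(d) + g(d)) + g(a · g(a) + c · g(a) + d · d + d · g(a))
Apply R3:  consuming d · d;  v := a · g(a) + c · g(a) + d · g(a)
The variable takes the whole remainder — replace the entire application.
Giving:  g(a · c · d) · g(g(a · d)) · g(g(c)) + g(a · d + g(d) + g(d)) + g(a · g(a) + c · g(a) + d · g(a))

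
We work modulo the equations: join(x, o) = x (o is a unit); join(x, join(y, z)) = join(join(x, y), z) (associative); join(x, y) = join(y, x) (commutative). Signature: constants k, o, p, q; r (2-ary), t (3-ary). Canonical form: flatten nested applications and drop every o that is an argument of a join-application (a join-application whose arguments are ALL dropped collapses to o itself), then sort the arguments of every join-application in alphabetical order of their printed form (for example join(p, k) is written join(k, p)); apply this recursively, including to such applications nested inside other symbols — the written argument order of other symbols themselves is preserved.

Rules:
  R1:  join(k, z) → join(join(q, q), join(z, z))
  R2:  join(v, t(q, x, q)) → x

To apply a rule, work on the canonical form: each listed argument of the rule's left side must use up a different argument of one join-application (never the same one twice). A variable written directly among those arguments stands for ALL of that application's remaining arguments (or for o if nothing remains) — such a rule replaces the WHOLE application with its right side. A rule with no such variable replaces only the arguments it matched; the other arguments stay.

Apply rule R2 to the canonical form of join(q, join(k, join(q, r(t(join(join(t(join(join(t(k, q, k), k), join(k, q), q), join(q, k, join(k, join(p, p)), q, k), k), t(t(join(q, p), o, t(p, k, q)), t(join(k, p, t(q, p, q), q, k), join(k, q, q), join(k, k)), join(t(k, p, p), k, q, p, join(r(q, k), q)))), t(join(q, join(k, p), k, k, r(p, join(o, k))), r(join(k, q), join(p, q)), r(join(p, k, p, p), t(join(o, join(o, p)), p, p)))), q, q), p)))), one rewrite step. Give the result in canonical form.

Canonical form:  join(k, q, q, r(t(join(t(join(k, k, k, p, q, r(p, k)), r(join(k, q), join(p, q)), r(join(k, p, p, p), t(p, p, p))), t(join(k, k, q, q, t(k, q, k)), join(k, k, k, p, p, q, q), k), t(t(join(p, q), o, t(p, k, q)), t(join(k, k, p, q, t(q, p, q)), join(k, q, q), join(k, k)), join(k, p, q, q, r(q, k), t(k, p, p)))), q, q), p))
Apply R2:  consuming t(q, p, q);  v := join(k, k, p, q), x := p
Every leftover argument binds to the variable; the entire application is replaced.
Giving:  join(k, q, q, r(t(join(t(join(k, k, k, p, q, r(p, k)), r(join(k, q), join(p, q)), r(join(k, p, p, p), t(p, p, p))), t(join(k, k, q, q, t(k, q, k)), join(k, k, k, p, p, q, q), k), t(t(join(p, q), o, t(p, k, q)), t(p, join(k, q, q), join(k, k)), join(k, p, q, q, r(q, k), t(k, p, p)))), q, q), p))

Answer: join(k, q, q, r(t(join(t(join(k, k, k, p, q, r(p, k)), r(join(k, q), join(p, q)), r(join(k, p, p, p), t(p, p, p))), t(join(k, k, q, q, t(k, q, k)), join(k, k, k, p, p, q, q), k), t(t(join(p, q), o, t(p, k, q)), t(p, join(k, q, q), join(k, k)), join(k, p, q, q, r(q, k), t(k, p, p)))), q, q), p))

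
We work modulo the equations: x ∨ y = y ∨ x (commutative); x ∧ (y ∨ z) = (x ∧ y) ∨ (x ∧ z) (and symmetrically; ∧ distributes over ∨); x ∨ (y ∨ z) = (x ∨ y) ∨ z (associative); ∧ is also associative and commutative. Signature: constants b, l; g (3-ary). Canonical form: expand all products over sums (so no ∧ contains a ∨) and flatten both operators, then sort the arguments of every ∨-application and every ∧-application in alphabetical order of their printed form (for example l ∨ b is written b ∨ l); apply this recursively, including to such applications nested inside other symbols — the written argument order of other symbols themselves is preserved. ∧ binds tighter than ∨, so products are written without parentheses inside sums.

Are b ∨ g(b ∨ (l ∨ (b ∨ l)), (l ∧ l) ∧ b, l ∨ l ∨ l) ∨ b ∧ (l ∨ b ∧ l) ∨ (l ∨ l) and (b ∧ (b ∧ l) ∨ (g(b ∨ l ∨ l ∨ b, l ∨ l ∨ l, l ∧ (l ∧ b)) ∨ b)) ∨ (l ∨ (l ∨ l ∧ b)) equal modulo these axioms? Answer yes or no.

Left:  b ∨ g(b ∨ (l ∨ (b ∨ l)), (l ∧ l) ∧ b, l ∨ l ∨ l) ∨ b ∧ (l ∨ b ∧ l) ∨ (l ∨ l)
  Distribute:  b ∨ g(b ∨ b ∨ l ∨ l, b ∧ l ∧ l, l ∨ l ∨ l) ∨ b ∧ l ∨ b ∧ b ∧ l ∨ l ∨ l
  Order the arguments:  b ∨ b ∧ b ∧ l ∨ b ∧ l ∨ g(b ∨ b ∨ l ∨ l, b ∧ l ∧ l, l ∨ l ∨ l) ∨ l ∨ l
Right:  (b ∧ (b ∧ l) ∨ (g(b ∨ l ∨ l ∨ b, l ∨ l ∨ l, l ∧ (l ∧ b)) ∨ b)) ∨ (l ∨ (l ∨ l ∧ b))
  Flatten:  b ∧ b ∧ l ∨ g(b ∨ b ∨ l ∨ l, l ∨ l ∨ l, b ∧ l ∧ l) ∨ b ∨ l ∨ l ∨ b ∧ l
  Order the arguments:  b ∨ b ∧ b ∧ l ∨ b ∧ l ∨ g(b ∨ b ∨ l ∨ l, l ∨ l ∨ l, b ∧ l ∧ l) ∨ l ∨ l

Answer: no — b ∨ b ∧ b ∧ l ∨ b ∧ l ∨ g(b ∨ b ∨ l ∨ l, b ∧ l ∧ l, l ∨ l ∨ l) ∨ l ∨ l vs b ∨ b ∧ b ∧ l ∨ b ∧ l ∨ g(b ∨ b ∨ l ∨ l, l ∨ l ∨ l, b ∧ l ∧ l) ∨ l ∨ l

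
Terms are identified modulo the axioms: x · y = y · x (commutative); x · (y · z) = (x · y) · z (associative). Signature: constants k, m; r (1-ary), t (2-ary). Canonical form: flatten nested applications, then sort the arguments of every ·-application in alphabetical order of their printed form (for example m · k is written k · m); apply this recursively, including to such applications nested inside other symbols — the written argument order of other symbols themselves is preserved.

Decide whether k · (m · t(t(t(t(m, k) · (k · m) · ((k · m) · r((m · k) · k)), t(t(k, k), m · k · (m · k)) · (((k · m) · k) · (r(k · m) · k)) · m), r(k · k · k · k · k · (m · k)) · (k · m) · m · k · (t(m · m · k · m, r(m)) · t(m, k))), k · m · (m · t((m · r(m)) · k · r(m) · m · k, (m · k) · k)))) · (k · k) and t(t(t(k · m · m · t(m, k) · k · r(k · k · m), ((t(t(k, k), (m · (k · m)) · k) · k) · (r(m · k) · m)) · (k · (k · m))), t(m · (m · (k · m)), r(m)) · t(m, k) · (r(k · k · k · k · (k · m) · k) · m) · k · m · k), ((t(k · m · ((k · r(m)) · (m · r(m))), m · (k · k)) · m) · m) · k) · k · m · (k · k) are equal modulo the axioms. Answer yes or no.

Answer: yes — both canonical forms are k · k · k · m · t(t(t(k · k · m · m · r(k · k · m) · t(m, k), k · k · k · m · m · r(k · m) · t(t(k, k), k · k · m · m)), k · k · m · m · r(k · k · k · k · k · k · m) · t(k · m · m · m, r(m)) · t(m, k)), k · m · m · t(k · k · m · m · r(m) · r(m), k · k · m))

Derivation:
Left:  k · (m · t(t(t(t(m, k) · (k · m) · ((k · m) · r((m · k) · k)), t(t(k, k), m · k · (m · k)) · (((k · m) · k) · (r(k · m) · k)) · m), r(k · k · k · k · k · (m · k)) · (k · m) · m · k · (t(m · m · k · m, r(m)) · t(m, k))), k · m · (m · t((m · r(m)) · k · r(m) · m · k, (m · k) · k)))) · (k · k)
  Un-nest:  k · m · t(t(t(t(m, k) · (k · m) · ((k · m) · r((m · k) · k)), t(t(k, k), m · k · (m · k)) · (((k · m) · k) · (r(k · m) · k)) · m), r(k · k · k · k · k · (m · k)) · (k · m) · m · k · (t(m · m · k · m, r(m)) · t(m, k))), k · m · (m · t((m · r(m)) · k · r(m) · m · k, (m · k) · k))) · k · k
  Simplify inside:  t(t(t(t(m, k) · (k · m) · ((k · m) · r((m · k) · k)), t(t(k, k), m · k · (m · k)) · (((k · m) · k) · (r(k · m) · k)) · m), r(k · k · k · k · k · (m · k)) · (k · m) · m · k · (t(m · m · k · m, r(m)) · t(m, k))), k · m · (m · t((m · r(m)) · k · r(m) · m · k, (m · k) · k)))  →  t(t(t(k · k · m · m · r(k · k · m) · t(m, k), k · k · k · m · m · r(k · m) · t(t(k, k), k · k · m · m)), k · k · m · m · r(k · k · k · k · k · k · m) · t(k · m · m · m, r(m)) · t(m, k)), k · m · m · t(k · k · m · m · r(m) · r(m), k · k · m))
  Sort:  k · k · k · m · t(t(t(k · k · m · m · r(k · k · m) · t(m, k), k · k · k · m · m · r(k · m) · t(t(k, k), k · k · m · m)), k · k · m · m · r(k · k · k · k · k · k · m) · t(k · m · m · m, r(m)) · t(m, k)), k · m · m · t(k · k · m · m · r(m) · r(m), k · k · m))
Right:  t(t(t(k · m · m · t(m, k) · k · r(k · k · m), ((t(t(k, k), (m · (k · m)) · k) · k) · (r(m · k) · m)) · (k · (k · m))), t(m · (m · (k · m)), r(m)) · t(m, k) · (r(k · k · k · k · (k · m) · k) · m) · k · m · k), ((t(k · m · ((k · r(m)) · (m · r(m))), m · (k · k)) · m) · m) · k) · k · m · (k · k)
  Flatten:  t(t(t(k · m · m · t(m, k) · k · r(k · k · m), ((t(t(k, k), (m · (k · m)) · k) · k) · (r(m · k) · m)) · (k · (k · m))), t(m · (m · (k · m)), r(m)) · t(m, k) · (r(k · k · k · k · (k · m) · k) · m) · k · m · k), ((t(k · m · ((k · r(m)) · (m · r(m))), m · (k · k)) · m) · m) · k) · k · m · k · k
  Simplify inside:  t(t(t(k · m · m · t(m, k) · k · r(k · k · m), ((t(t(k, k), (m · (k · m)) · k) · k) · (r(m · k) · m)) · (k · (k · m))), t(m · (m · (k · m)), r(m)) · t(m, k) · (r(k · k · k · k · (k · m) · k) · m) · k · m · k), ((t(k · m · ((k · r(m)) · (m · r(m))), m · (k · k)) · m) · m) · k)  →  t(t(t(k · k · m · m · r(k · k · m) · t(m, k), k · k · k · m · m · r(k · m) · t(t(k, k), k · k · m · m)), k · k · m · m · r(k · k · k · k · k · k · m) · t(k · m · m · m, r(m)) · t(m, k)), k · m · m · t(k · k · m · m · r(m) · r(m), k · k · m))
  Sort:  k · k · k · m · t(t(t(k · k · m · m · r(k · k · m) · t(m, k), k · k · k · m · m · r(k · m) · t(t(k, k), k · k · m · m)), k · k · m · m · r(k · k · k · k · k · k · m) · t(k · m · m · m, r(m)) · t(m, k)), k · m · m · t(k · k · m · m · r(m) · r(m), k · k · m))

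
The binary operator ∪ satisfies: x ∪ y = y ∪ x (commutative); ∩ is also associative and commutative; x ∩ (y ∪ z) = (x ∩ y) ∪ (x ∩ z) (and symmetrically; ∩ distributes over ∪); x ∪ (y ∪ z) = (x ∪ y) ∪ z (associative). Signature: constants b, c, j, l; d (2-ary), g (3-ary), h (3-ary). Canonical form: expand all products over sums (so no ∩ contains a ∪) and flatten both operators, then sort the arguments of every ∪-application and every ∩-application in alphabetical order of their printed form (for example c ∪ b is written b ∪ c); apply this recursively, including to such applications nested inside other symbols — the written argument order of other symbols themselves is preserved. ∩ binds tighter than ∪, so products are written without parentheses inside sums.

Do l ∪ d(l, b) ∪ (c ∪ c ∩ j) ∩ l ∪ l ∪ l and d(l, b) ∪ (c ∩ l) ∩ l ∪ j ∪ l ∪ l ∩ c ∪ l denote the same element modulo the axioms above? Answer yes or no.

Left:  l ∪ d(l, b) ∪ (c ∪ c ∩ j) ∩ l ∪ l ∪ l
  Expand products over sums:  l ∪ d(l, b) ∪ c ∩ l ∪ c ∩ j ∩ l ∪ l ∪ l
  Order the arguments:  c ∩ j ∩ l ∪ c ∩ l ∪ d(l, b) ∪ l ∪ l ∪ l
Right:  d(l, b) ∪ (c ∩ l) ∩ l ∪ j ∪ l ∪ l ∩ c ∪ l
  Un-nest:  d(l, b) ∪ c ∩ l ∩ l ∪ j ∪ l ∪ c ∩ l ∪ l
  Order the arguments:  c ∩ l ∪ c ∩ l ∩ l ∪ d(l, b) ∪ j ∪ l ∪ l

Answer: no — c ∩ j ∩ l ∪ c ∩ l ∪ d(l, b) ∪ l ∪ l ∪ l vs c ∩ l ∪ c ∩ l ∩ l ∪ d(l, b) ∪ j ∪ l ∪ l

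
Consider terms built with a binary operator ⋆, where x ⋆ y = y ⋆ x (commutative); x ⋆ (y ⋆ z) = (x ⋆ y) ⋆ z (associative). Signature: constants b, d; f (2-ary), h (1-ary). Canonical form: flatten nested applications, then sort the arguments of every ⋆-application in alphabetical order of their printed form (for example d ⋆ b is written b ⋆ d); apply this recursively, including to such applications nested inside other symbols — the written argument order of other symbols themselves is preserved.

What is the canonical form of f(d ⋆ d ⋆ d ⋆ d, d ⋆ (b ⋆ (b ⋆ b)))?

Focus inside:  d ⋆ (b ⋆ (b ⋆ b))
Flatten:  d ⋆ b ⋆ b ⋆ b
Sort:  b ⋆ b ⋆ b ⋆ d
Rebuild:  f(d ⋆ d ⋆ d ⋆ d, b ⋆ b ⋆ b ⋆ d)

Answer: f(d ⋆ d ⋆ d ⋆ d, b ⋆ b ⋆ b ⋆ d)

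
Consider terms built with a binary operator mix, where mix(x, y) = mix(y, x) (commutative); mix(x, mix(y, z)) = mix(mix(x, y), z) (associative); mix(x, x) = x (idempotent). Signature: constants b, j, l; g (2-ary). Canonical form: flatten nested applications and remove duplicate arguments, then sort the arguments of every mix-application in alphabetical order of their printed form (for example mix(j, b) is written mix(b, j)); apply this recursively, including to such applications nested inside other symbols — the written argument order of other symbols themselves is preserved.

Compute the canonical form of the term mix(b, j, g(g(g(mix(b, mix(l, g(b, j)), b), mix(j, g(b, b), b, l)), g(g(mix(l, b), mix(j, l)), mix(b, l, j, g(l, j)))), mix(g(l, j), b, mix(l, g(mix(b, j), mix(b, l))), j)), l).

Simplify inside:  g(g(g(mix(b, mix(l, g(b, j)), b), mix(j, g(b, b), b, l)), g(g(mix(l, b), mix(j, l)), mix(b, l, j, g(l, j)))), mix(g(l, j), b, mix(l, g(mix(b, j), mix(b, l))), j))  →  g(g(g(mix(b, g(b, j), l), mix(b, g(b, b), j, l)), g(g(mix(b, l), mix(j, l)), mix(b, g(l, j), j, l))), mix(b, g(l, j), g(mix(b, j), mix(b, l)), j, l))
Sort:  mix(b, g(g(g(mix(b, g(b, j), l), mix(b, g(b, b), j, l)), g(g(mix(b, l), mix(j, l)), mix(b, g(l, j), j, l))), mix(b, g(l, j), g(mix(b, j), mix(b, l)), j, l)), j, l)

Answer: mix(b, g(g(g(mix(b, g(b, j), l), mix(b, g(b, b), j, l)), g(g(mix(b, l), mix(j, l)), mix(b, g(l, j), j, l))), mix(b, g(l, j), g(mix(b, j), mix(b, l)), j, l)), j, l)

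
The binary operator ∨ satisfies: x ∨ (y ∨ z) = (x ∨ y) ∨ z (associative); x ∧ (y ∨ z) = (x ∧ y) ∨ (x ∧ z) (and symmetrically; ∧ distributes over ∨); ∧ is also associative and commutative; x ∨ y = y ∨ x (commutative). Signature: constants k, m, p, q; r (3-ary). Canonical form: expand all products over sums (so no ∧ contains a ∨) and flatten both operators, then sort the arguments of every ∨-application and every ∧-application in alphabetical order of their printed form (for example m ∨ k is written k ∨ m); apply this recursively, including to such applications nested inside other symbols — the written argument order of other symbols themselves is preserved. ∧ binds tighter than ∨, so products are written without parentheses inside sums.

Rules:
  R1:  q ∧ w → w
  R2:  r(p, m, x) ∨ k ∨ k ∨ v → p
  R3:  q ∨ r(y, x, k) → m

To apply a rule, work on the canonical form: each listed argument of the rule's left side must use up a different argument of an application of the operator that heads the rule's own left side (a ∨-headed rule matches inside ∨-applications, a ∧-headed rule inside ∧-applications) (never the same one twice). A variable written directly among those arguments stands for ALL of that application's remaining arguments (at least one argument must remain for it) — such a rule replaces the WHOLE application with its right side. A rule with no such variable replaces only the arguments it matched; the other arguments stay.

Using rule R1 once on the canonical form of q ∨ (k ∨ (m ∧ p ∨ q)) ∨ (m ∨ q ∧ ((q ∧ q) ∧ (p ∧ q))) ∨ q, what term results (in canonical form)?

Answer: k ∨ m ∨ m ∧ p ∨ p ∧ q ∧ q ∧ q ∨ q ∨ q ∨ q

Derivation:
Canonical form:  k ∨ m ∨ m ∧ p ∨ p ∧ q ∧ q ∧ q ∧ q ∨ q ∨ q ∨ q
Apply R1:  consuming q;  w := p ∧ q ∧ q ∧ q
The variable takes the whole remainder — replace the entire application.
Result:  k ∨ m ∨ m ∧ p ∨ p ∧ q ∧ q ∧ q ∨ q ∨ q ∨ q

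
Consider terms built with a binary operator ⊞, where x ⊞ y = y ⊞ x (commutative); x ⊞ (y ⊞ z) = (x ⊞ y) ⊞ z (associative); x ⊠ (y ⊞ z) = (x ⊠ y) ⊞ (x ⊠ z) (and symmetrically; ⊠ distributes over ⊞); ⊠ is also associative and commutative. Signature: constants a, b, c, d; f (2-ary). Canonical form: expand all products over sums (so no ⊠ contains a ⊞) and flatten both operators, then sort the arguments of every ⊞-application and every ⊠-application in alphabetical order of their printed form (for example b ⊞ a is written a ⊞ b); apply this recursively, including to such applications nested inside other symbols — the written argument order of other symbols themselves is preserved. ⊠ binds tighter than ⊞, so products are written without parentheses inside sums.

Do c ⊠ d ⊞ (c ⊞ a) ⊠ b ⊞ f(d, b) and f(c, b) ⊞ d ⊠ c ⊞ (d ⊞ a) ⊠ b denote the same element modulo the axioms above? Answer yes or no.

Answer: no — a ⊠ b ⊞ b ⊠ c ⊞ c ⊠ d ⊞ f(d, b) vs a ⊠ b ⊞ b ⊠ d ⊞ c ⊠ d ⊞ f(c, b)

Derivation:
Left:  c ⊠ d ⊞ (c ⊞ a) ⊠ b ⊞ f(d, b)
  Expand:  c ⊠ d ⊞ b ⊠ c ⊞ a ⊠ b ⊞ f(d, b)
  Sort:  a ⊠ b ⊞ b ⊠ c ⊞ c ⊠ d ⊞ f(d, b)
Right:  f(c, b) ⊞ d ⊠ c ⊞ (d ⊞ a) ⊠ b
  Distribute:  f(c, b) ⊞ c ⊠ d ⊞ b ⊠ d ⊞ a ⊠ b
  Sort arguments:  a ⊠ b ⊞ b ⊠ d ⊞ c ⊠ d ⊞ f(c, b)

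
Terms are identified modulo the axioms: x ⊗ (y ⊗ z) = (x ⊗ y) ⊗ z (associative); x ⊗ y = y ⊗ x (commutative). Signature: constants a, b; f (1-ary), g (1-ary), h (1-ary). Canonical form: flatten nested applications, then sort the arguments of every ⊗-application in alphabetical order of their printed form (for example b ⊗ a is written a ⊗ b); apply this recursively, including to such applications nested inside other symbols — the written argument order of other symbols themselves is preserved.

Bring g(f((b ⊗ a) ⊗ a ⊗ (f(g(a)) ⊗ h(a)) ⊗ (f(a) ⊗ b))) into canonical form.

Work inside:  (b ⊗ a) ⊗ a ⊗ (f(g(a)) ⊗ h(a)) ⊗ (f(a) ⊗ b)
Merge nested applications:  b ⊗ a ⊗ a ⊗ f(g(a)) ⊗ h(a) ⊗ f(a) ⊗ b
Sort:  a ⊗ a ⊗ b ⊗ b ⊗ f(a) ⊗ f(g(a)) ⊗ h(a)
Rebuild:  g(f(a ⊗ a ⊗ b ⊗ b ⊗ f(a) ⊗ f(g(a)) ⊗ h(a)))

Answer: g(f(a ⊗ a ⊗ b ⊗ b ⊗ f(a) ⊗ f(g(a)) ⊗ h(a)))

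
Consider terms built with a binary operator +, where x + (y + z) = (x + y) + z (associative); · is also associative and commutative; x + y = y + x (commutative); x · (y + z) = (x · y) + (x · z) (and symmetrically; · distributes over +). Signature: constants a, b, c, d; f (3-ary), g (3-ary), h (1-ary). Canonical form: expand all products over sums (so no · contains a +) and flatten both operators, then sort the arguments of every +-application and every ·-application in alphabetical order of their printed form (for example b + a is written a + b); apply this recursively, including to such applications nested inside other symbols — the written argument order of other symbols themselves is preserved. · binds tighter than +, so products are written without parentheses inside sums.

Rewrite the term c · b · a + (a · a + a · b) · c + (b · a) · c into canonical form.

Answer: a · a · c + a · b · c + a · b · c + a · b · c

Derivation:
Expand:  a · b · c + a · a · c + a · b · c + a · b · c
Order the arguments:  a · a · c + a · b · c + a · b · c + a · b · c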